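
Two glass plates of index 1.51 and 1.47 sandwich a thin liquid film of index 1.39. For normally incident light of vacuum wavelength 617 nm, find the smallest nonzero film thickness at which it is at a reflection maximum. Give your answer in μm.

0.111 μm

Ray reflecting at the top interface goes from n = 1.51 toward n = 1.39: no phase shift.
Bottom surface (1.39 → 1.47): reflection off a higher-index medium gives a half-wave phase shift.
Net: one phase inversion between the two reflected rays.
For bright reflection here: 2 n t = (m + ½) λ.
Minimum at m = 0: t = λ / (4 n) = 617 / (4 × 1.39) = 111 nm.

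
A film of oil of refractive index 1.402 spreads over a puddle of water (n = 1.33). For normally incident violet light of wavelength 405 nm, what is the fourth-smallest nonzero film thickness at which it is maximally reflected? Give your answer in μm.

At the upper boundary (n = 1.0 to n = 1.402) the reflected ray undergoes a half-wave phase shift.
Bottom surface (1.402 → 1.33): reflection off a lower-index medium gives no phase shift.
The two reflections differ by half a wavelength.
With one net inversion, constructive interference in reflection requires 2 n t = (m + ½) λ.
The fourth-smallest nonzero thickness corresponds to m = 3: t = (m + ½) λ / (2 n) = 3.50 × 405 / (2 × 1.402) = 506 nm.

0.506 μm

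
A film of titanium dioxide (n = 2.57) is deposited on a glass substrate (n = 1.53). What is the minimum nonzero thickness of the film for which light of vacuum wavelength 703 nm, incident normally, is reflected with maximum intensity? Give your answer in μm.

0.0684 μm

Ray reflecting at the top interface goes from n = 1.0 toward n = 2.57: a half-wave phase shift.
Ray reflecting at the bottom interface goes from n = 2.57 toward n = 1.53: no phase shift.
Exactly one π shift → a net half-wave offset.
So the condition for constructive reflection is 2 n t = (m + ½) λ.
Minimum at m = 0: t = λ / (4 n) = 703 / (4 × 2.57) = 68.4 nm.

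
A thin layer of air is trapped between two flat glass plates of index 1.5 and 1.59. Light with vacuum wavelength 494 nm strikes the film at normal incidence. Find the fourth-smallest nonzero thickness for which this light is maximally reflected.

865 nm

Ray reflecting at the top interface goes from n = 1.5 toward n = 1.0: no phase shift.
Bottom surface (1.0 → 1.59): reflection off a higher-index medium gives a half-wave phase shift.
Net: one phase inversion between the two reflected rays.
For bright reflection here: 2 n t = (m + ½) λ.
The fourth-smallest nonzero thickness corresponds to m = 3: t = (m + ½) λ / (2 n) = 3.50 × 494 / (2 × 1.0) = 865 nm.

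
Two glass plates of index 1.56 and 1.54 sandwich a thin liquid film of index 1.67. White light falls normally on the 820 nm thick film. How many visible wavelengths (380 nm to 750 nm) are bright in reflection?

At the upper boundary (n = 1.56 to n = 1.67) the reflected ray undergoes a half-wave phase shift.
Ray reflecting at the bottom interface goes from n = 1.67 toward n = 1.54: no phase shift.
The two reflections differ by half a wavelength.
For strong reflection here: 2 n t = (m + ½) λ.
λ = 2 n t / (m + ½) = 2739 / (m + ½) nm.
m=3: 783 nm (IR); m=4: 609 nm (visible); m=5: 498 nm (visible); m=6: 421 nm (visible); m=7: 365 nm (UV).

3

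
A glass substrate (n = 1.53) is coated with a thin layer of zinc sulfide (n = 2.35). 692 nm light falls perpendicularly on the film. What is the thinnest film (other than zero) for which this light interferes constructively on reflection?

At the upper boundary (n = 1.0 to n = 2.35) the reflected ray undergoes a half-wave phase shift.
Ray reflecting at the bottom interface goes from n = 2.35 toward n = 1.53: no phase shift.
The two reflections differ by half a wavelength.
So the condition for constructive reflection is 2 n t = (m + ½) λ.
Minimum at m = 0: t = λ / (4 n) = 692 / (4 × 2.35) = 73.6 nm.

73.6 nm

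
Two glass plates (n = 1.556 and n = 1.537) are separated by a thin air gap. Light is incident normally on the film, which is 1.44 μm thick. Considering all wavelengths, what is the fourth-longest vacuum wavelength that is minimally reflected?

At the upper boundary (n = 1.556 to n = 1.0) the reflected ray undergoes no phase shift.
Bottom surface (1.0 → 1.537): reflection off a higher-index medium gives a half-wave phase shift.
Exactly one π shift → a net half-wave offset.
With one net inversion, destructive interference in reflection requires 2 n t = m λ.
λ = 2 n t / m. The fourth-longest wavelength is m = 4: λ = 2 × 1.0 × 1440 / 4.00 = 720 nm.

720 nm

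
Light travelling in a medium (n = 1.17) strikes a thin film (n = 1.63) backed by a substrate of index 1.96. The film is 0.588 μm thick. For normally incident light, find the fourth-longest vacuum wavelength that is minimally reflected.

At the upper boundary (n = 1.17 to n = 1.63) the reflected ray undergoes a half-wave phase shift.
Ray reflecting at the bottom interface goes from n = 1.63 toward n = 1.96: a half-wave phase shift.
The two reflections carry the same phase change, so no net offset.
With no net inversion, destructive interference in reflection requires 2 n t = (m + ½) λ.
λ = 2 n t / (m + ½). The fourth-longest wavelength is m = 3: λ = 2 × 1.63 × 588 / 3.50 = 548 nm.

548 nm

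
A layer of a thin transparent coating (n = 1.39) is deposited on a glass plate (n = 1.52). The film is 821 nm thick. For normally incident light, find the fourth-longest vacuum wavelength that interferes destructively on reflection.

At the upper boundary (n = 1.0 to n = 1.39) the reflected ray undergoes a half-wave phase shift.
At the lower boundary (n = 1.39 to n = 1.52) the reflected ray undergoes a half-wave phase shift.
Net: no relative phase inversion (both shifts match).
With no net inversion, destructive interference in reflection requires 2 n t = (m + ½) λ.
λ = 2 n t / (m + ½). The fourth-longest wavelength is m = 3: λ = 2 × 1.39 × 821 / 3.50 = 652 nm.

652 nm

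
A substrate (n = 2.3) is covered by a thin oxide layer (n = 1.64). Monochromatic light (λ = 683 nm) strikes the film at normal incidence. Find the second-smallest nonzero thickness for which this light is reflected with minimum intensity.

At the upper boundary (n = 1.0 to n = 1.64) the reflected ray undergoes a half-wave phase shift.
Ray reflecting at the bottom interface goes from n = 1.64 toward n = 2.3: a half-wave phase shift.
Net: no relative phase inversion (both shifts match).
So the condition for destructive reflection is 2 n t = (m + ½) λ.
The second-smallest nonzero thickness corresponds to m = 1: t = (m + ½) λ / (2 n) = 1.50 × 683 / (2 × 1.64) = 312 nm.

312 nm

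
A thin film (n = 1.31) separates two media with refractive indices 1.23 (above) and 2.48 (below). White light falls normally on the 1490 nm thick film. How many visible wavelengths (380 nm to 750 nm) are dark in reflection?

5

At the upper boundary (n = 1.23 to n = 1.31) the reflected ray undergoes a half-wave phase shift.
Ray reflecting at the bottom interface goes from n = 1.31 toward n = 2.48: a half-wave phase shift.
Net: no relative phase inversion (both shifts match).
With no net inversion, destructive interference in reflection requires 2 n t = (m + ½) λ.
λ = 2 n t / (m + ½) = 3904 / (m + ½) nm.
m=4: 868 nm (IR); m=5: 710 nm (visible); m=6: 601 nm (visible); m=7: 521 nm (visible); m=8: 459 nm (visible); m=9: 411 nm (visible); m=10: 372 nm (UV).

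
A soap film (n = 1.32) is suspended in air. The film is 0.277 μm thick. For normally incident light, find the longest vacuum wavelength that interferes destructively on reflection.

At the upper boundary (n = 1.0 to n = 1.32) the reflected ray undergoes a half-wave phase shift.
Ray reflecting at the bottom interface goes from n = 1.32 toward n = 1.0: no phase shift.
The two reflections differ by half a wavelength.
For dark reflection here: 2 n t = m λ.
λ = 2 n t / m. The longest wavelength is m = 1: λ = 2 × 1.32 × 277 / 1.00 = 731 nm.

731 nm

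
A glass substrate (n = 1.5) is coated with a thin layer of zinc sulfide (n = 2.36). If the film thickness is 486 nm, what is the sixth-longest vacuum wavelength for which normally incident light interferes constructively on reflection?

417 nm

Ray reflecting at the top interface goes from n = 1.0 toward n = 2.36: a half-wave phase shift.
Ray reflecting at the bottom interface goes from n = 2.36 toward n = 1.5: no phase shift.
Exactly one π shift → a net half-wave offset.
For strong reflection here: 2 n t = (m + ½) λ.
λ = 2 n t / (m + ½). The sixth-longest wavelength is m = 5: λ = 2 × 2.36 × 486 / 5.50 = 417 nm.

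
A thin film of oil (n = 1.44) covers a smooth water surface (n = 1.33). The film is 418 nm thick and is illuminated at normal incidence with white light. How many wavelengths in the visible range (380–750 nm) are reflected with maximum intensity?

At the upper boundary (n = 1.0 to n = 1.44) the reflected ray undergoes a half-wave phase shift.
At the lower boundary (n = 1.44 to n = 1.33) the reflected ray undergoes no phase shift.
The two reflections differ by half a wavelength.
So the condition for constructive reflection is 2 n t = (m + ½) λ.
λ = 2 n t / (m + ½) = 1204 / (m + ½) nm.
m=1: 803 nm (IR); m=2: 482 nm (visible); m=3: 344 nm (UV).

1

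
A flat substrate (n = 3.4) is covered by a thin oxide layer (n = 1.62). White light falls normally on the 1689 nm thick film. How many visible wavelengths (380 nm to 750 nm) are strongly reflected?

7

Top surface (1.0 → 1.62): reflection off a higher-index medium gives a half-wave phase shift.
At the lower boundary (n = 1.62 to n = 3.4) the reflected ray undergoes a half-wave phase shift.
Zero or two π shifts → no net half-wave offset.
With no net inversion, constructive interference in reflection requires 2 n t = m λ.
λ = 2 n t / m = 5472 / m nm.
m=7: 782 nm (IR); m=8: 684 nm (visible); m=9: 608 nm (visible); m=10: 547 nm (visible); m=11: 497 nm (visible); m=12: 456 nm (visible); m=13: 421 nm (visible); m=14: 391 nm (visible); m=15: 365 nm (UV).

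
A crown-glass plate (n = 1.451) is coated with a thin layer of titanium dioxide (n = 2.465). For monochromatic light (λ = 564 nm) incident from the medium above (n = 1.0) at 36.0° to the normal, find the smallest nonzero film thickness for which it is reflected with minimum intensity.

Top surface (1.0 → 2.465): reflection off a higher-index medium gives a half-wave phase shift.
At the lower boundary (n = 2.465 to n = 1.451) the reflected ray undergoes no phase shift.
Exactly one π shift → a net half-wave offset.
With one net inversion, destructive interference in reflection requires 2 n t cos θ_r = m λ.
Snell's law: 1.0 sin 36.0° = 2.465 sin θ_r → sin θ_r = 0.238, cos θ_r = 0.971.
Minimum nonzero at m = 1: t = λ / (2 n cos θ_r) = 564 / (2 × 2.465 × 0.971) = 118 nm.

118 nm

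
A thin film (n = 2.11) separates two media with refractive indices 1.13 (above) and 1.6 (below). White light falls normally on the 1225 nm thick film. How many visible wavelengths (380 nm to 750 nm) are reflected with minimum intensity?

7

At the upper boundary (n = 1.13 to n = 2.11) the reflected ray undergoes a half-wave phase shift.
Bottom surface (2.11 → 1.6): reflection off a lower-index medium gives no phase shift.
Net: one phase inversion between the two reflected rays.
So the condition for destructive reflection is 2 n t = m λ.
λ = 2 n t / m = 5170 / m nm.
m=6: 862 nm (IR); m=7: 739 nm (visible); m=8: 646 nm (visible); m=9: 574 nm (visible); m=10: 517 nm (visible); m=11: 470 nm (visible); m=12: 431 nm (visible); m=13: 398 nm (visible); m=14: 369 nm (UV).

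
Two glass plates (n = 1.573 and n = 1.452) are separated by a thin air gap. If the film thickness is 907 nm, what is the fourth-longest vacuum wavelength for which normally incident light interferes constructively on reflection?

518 nm

Ray reflecting at the top interface goes from n = 1.573 toward n = 1.0: no phase shift.
Bottom surface (1.0 → 1.452): reflection off a higher-index medium gives a half-wave phase shift.
Exactly one π shift → a net half-wave offset.
For bright reflection here: 2 n t = (m + ½) λ.
λ = 2 n t / (m + ½). The fourth-longest wavelength is m = 3: λ = 2 × 1.0 × 907 / 3.50 = 518 nm.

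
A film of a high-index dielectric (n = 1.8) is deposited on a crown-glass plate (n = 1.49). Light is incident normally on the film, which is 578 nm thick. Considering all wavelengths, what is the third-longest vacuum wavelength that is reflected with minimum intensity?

Top surface (1.0 → 1.8): reflection off a higher-index medium gives a half-wave phase shift.
At the lower boundary (n = 1.8 to n = 1.49) the reflected ray undergoes no phase shift.
Exactly one π shift → a net half-wave offset.
So the condition for destructive reflection is 2 n t = m λ.
λ = 2 n t / m. The third-longest wavelength is m = 3: λ = 2 × 1.8 × 578 / 3.00 = 694 nm.

694 nm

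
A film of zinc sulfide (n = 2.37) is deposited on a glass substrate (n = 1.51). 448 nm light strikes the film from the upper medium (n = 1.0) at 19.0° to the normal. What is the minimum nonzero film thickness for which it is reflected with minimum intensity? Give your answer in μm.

0.0954 μm

Ray reflecting at the top interface goes from n = 1.0 toward n = 2.37: a half-wave phase shift.
Bottom surface (2.37 → 1.51): reflection off a lower-index medium gives no phase shift.
Exactly one π shift → a net half-wave offset.
With one net inversion, destructive interference in reflection requires 2 n t cos θ_r = m λ.
Snell's law: 1.0 sin 19.0° = 2.37 sin θ_r → sin θ_r = 0.137, cos θ_r = 0.991.
Minimum nonzero at m = 1: t = λ / (2 n cos θ_r) = 448 / (2 × 2.37 × 0.991) = 95.4 nm.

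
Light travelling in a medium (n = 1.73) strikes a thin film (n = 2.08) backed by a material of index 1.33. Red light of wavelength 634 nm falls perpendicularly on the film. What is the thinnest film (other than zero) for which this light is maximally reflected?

At the upper boundary (n = 1.73 to n = 2.08) the reflected ray undergoes a half-wave phase shift.
At the lower boundary (n = 2.08 to n = 1.33) the reflected ray undergoes no phase shift.
The two reflections differ by half a wavelength.
With one net inversion, constructive interference in reflection requires 2 n t = (m + ½) λ.
Minimum at m = 0: t = λ / (4 n) = 634 / (4 × 2.08) = 76.2 nm.

76.2 nm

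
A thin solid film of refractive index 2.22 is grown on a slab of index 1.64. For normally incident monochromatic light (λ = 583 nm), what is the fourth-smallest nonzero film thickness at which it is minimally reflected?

525 nm

Ray reflecting at the top interface goes from n = 1.0 toward n = 2.22: a half-wave phase shift.
Ray reflecting at the bottom interface goes from n = 2.22 toward n = 1.64: no phase shift.
The two reflections differ by half a wavelength.
So the condition for destructive reflection is 2 n t = m λ.
The fourth-smallest nonzero thickness corresponds to m = 4: t = m λ / (2 n) = 4.00 × 583 / (2 × 2.22) = 525 nm.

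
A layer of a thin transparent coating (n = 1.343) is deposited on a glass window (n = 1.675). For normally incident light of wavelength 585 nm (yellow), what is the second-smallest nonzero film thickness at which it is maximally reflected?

436 nm

At the upper boundary (n = 1.0 to n = 1.343) the reflected ray undergoes a half-wave phase shift.
Bottom surface (1.343 → 1.675): reflection off a higher-index medium gives a half-wave phase shift.
Net: no relative phase inversion (both shifts match).
With no net inversion, constructive interference in reflection requires 2 n t = m λ.
The second-smallest nonzero thickness corresponds to m = 2: t = m λ / (2 n) = 2.00 × 585 / (2 × 1.343) = 436 nm.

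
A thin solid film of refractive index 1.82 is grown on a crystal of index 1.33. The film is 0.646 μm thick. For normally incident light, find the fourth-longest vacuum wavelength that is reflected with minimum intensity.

588 nm

At the upper boundary (n = 1.0 to n = 1.82) the reflected ray undergoes a half-wave phase shift.
Bottom surface (1.82 → 1.33): reflection off a lower-index medium gives no phase shift.
Net: one phase inversion between the two reflected rays.
So the condition for destructive reflection is 2 n t = m λ.
λ = 2 n t / m. The fourth-longest wavelength is m = 4: λ = 2 × 1.82 × 646 / 4.00 = 588 nm.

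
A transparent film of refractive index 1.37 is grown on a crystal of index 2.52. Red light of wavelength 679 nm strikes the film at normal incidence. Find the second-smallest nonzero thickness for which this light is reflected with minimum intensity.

372 nm

Top surface (1.0 → 1.37): reflection off a higher-index medium gives a half-wave phase shift.
At the lower boundary (n = 1.37 to n = 2.52) the reflected ray undergoes a half-wave phase shift.
The two reflections carry the same phase change, so no net offset.
So the condition for destructive reflection is 2 n t = (m + ½) λ.
The second-smallest nonzero thickness corresponds to m = 1: t = (m + ½) λ / (2 n) = 1.50 × 679 / (2 × 1.37) = 372 nm.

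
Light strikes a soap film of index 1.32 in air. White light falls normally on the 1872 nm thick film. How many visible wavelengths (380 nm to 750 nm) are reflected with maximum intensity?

6

Ray reflecting at the top interface goes from n = 1.0 toward n = 1.32: a half-wave phase shift.
At the lower boundary (n = 1.32 to n = 1.0) the reflected ray undergoes no phase shift.
Net: one phase inversion between the two reflected rays.
So the condition for constructive reflection is 2 n t = (m + ½) λ.
λ = 2 n t / (m + ½) = 4942 / (m + ½) nm.
m=6: 760 nm (IR); m=7: 659 nm (visible); m=8: 581 nm (visible); m=9: 520 nm (visible); m=10: 471 nm (visible); m=11: 430 nm (visible); m=12: 395 nm (visible); m=13: 366 nm (UV).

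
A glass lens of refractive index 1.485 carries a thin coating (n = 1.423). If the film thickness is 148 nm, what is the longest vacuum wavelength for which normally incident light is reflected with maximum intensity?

421 nm

Ray reflecting at the top interface goes from n = 1.0 toward n = 1.423: a half-wave phase shift.
At the lower boundary (n = 1.423 to n = 1.485) the reflected ray undergoes a half-wave phase shift.
The two reflections carry the same phase change, so no net offset.
For bright reflection here: 2 n t = m λ.
λ = 2 n t / m. The longest wavelength is m = 1: λ = 2 × 1.423 × 148 / 1.00 = 421 nm.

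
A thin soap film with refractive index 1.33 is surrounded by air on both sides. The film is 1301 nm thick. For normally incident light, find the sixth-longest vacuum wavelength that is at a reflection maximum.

Top surface (1.0 → 1.33): reflection off a higher-index medium gives a half-wave phase shift.
Ray reflecting at the bottom interface goes from n = 1.33 toward n = 1.0: no phase shift.
Net: one phase inversion between the two reflected rays.
With one net inversion, constructive interference in reflection requires 2 n t = (m + ½) λ.
λ = 2 n t / (m + ½). The sixth-longest wavelength is m = 5: λ = 2 × 1.33 × 1301 / 5.50 = 629 nm.

629 nm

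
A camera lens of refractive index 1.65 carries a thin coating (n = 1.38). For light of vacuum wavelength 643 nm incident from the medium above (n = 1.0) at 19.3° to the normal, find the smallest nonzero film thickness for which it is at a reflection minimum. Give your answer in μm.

0.120 μm

At the upper boundary (n = 1.0 to n = 1.38) the reflected ray undergoes a half-wave phase shift.
Bottom surface (1.38 → 1.65): reflection off a higher-index medium gives a half-wave phase shift.
Zero or two π shifts → no net half-wave offset.
With no net inversion, destructive interference in reflection requires 2 n t cos θ_r = (m + ½) λ.
Snell's law: 1.0 sin 19.3° = 1.38 sin θ_r → sin θ_r = 0.240, cos θ_r = 0.971.
Minimum at m = 0: t = λ / (4 n cos θ_r) = 643 / (4 × 1.38 × 0.971) = 120 nm.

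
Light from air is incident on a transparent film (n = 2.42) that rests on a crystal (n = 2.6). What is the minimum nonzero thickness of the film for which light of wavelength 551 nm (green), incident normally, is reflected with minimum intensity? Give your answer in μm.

At the upper boundary (n = 1.0 to n = 2.42) the reflected ray undergoes a half-wave phase shift.
Ray reflecting at the bottom interface goes from n = 2.42 toward n = 2.6: a half-wave phase shift.
The two reflections carry the same phase change, so no net offset.
For weak reflection here: 2 n t = (m + ½) λ.
Minimum at m = 0: t = λ / (4 n) = 551 / (4 × 2.42) = 56.9 nm.

0.0569 μm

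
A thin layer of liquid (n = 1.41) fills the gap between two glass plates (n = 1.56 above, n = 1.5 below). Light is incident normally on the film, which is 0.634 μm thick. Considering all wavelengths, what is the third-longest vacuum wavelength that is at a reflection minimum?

Top surface (1.56 → 1.41): reflection off a lower-index medium gives no phase shift.
Bottom surface (1.41 → 1.5): reflection off a higher-index medium gives a half-wave phase shift.
Net: one phase inversion between the two reflected rays.
So the condition for destructive reflection is 2 n t = m λ.
λ = 2 n t / m. The third-longest wavelength is m = 3: λ = 2 × 1.41 × 634 / 3.00 = 596 nm.

596 nm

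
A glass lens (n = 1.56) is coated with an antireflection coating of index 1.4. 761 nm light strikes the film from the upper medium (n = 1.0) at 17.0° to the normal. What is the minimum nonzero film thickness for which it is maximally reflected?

278 nm

Top surface (1.0 → 1.4): reflection off a higher-index medium gives a half-wave phase shift.
Ray reflecting at the bottom interface goes from n = 1.4 toward n = 1.56: a half-wave phase shift.
Zero or two π shifts → no net half-wave offset.
For strong reflection here: 2 n t cos θ_r = m λ.
Snell's law: 1.0 sin 17.0° = 1.4 sin θ_r → sin θ_r = 0.209, cos θ_r = 0.978.
Minimum nonzero at m = 1: t = λ / (2 n cos θ_r) = 761 / (2 × 1.4 × 0.978) = 278 nm.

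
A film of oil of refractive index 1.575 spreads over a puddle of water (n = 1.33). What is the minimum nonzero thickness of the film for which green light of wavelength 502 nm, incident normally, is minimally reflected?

159 nm

At the upper boundary (n = 1.0 to n = 1.575) the reflected ray undergoes a half-wave phase shift.
At the lower boundary (n = 1.575 to n = 1.33) the reflected ray undergoes no phase shift.
The two reflections differ by half a wavelength.
With one net inversion, destructive interference in reflection requires 2 n t = m λ.
Minimum nonzero at m = 1: t = λ / (2 n) = 502 / (2 × 1.575) = 159 nm.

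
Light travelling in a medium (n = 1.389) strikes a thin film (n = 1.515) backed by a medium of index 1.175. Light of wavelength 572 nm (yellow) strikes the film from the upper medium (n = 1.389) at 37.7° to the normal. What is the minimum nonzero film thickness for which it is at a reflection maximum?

Ray reflecting at the top interface goes from n = 1.389 toward n = 1.515: a half-wave phase shift.
Bottom surface (1.515 → 1.175): reflection off a lower-index medium gives no phase shift.
The two reflections differ by half a wavelength.
For bright reflection here: 2 n t cos θ_r = (m + ½) λ.
Snell's law: 1.389 sin 37.7° = 1.515 sin θ_r → sin θ_r = 0.561, cos θ_r = 0.828.
Minimum at m = 0: t = λ / (4 n cos θ_r) = 572 / (4 × 1.515 × 0.828) = 114 nm.

114 nm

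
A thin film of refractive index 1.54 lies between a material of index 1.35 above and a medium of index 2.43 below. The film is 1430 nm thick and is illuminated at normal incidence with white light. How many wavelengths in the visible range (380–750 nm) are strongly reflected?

At the upper boundary (n = 1.35 to n = 1.54) the reflected ray undergoes a half-wave phase shift.
At the lower boundary (n = 1.54 to n = 2.43) the reflected ray undergoes a half-wave phase shift.
Zero or two π shifts → no net half-wave offset.
For strong reflection here: 2 n t = m λ.
λ = 2 n t / m = 4404 / m nm.
m=5: 881 nm (IR); m=6: 734 nm (visible); m=7: 629 nm (visible); m=8: 551 nm (visible); m=9: 489 nm (visible); m=10: 440 nm (visible); m=11: 400 nm (visible); m=12: 367 nm (UV).

6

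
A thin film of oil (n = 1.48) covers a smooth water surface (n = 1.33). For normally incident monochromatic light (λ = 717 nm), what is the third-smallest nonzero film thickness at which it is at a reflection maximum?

606 nm

Ray reflecting at the top interface goes from n = 1.0 toward n = 1.48: a half-wave phase shift.
Bottom surface (1.48 → 1.33): reflection off a lower-index medium gives no phase shift.
Exactly one π shift → a net half-wave offset.
For maximum reflection here: 2 n t = (m + ½) λ.
The third-smallest nonzero thickness corresponds to m = 2: t = (m + ½) λ / (2 n) = 2.50 × 717 / (2 × 1.48) = 606 nm.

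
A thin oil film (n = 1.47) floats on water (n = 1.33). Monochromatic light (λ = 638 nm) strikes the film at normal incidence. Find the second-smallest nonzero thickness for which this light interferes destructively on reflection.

434 nm

Ray reflecting at the top interface goes from n = 1.0 toward n = 1.47: a half-wave phase shift.
Ray reflecting at the bottom interface goes from n = 1.47 toward n = 1.33: no phase shift.
Net: one phase inversion between the two reflected rays.
With one net inversion, destructive interference in reflection requires 2 n t = m λ.
The second-smallest nonzero thickness corresponds to m = 2: t = m λ / (2 n) = 2.00 × 638 / (2 × 1.47) = 434 nm.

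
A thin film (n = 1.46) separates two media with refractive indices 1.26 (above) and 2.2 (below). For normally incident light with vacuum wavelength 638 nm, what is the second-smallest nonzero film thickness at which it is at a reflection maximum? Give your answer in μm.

0.437 μm

Ray reflecting at the top interface goes from n = 1.26 toward n = 1.46: a half-wave phase shift.
Ray reflecting at the bottom interface goes from n = 1.46 toward n = 2.2: a half-wave phase shift.
The two reflections carry the same phase change, so no net offset.
So the condition for constructive reflection is 2 n t = m λ.
The second-smallest nonzero thickness corresponds to m = 2: t = m λ / (2 n) = 2.00 × 638 / (2 × 1.46) = 437 nm.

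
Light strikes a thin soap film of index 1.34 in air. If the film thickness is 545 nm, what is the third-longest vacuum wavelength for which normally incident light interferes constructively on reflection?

584 nm

Ray reflecting at the top interface goes from n = 1.0 toward n = 1.34: a half-wave phase shift.
Bottom surface (1.34 → 1.0): reflection off a lower-index medium gives no phase shift.
Exactly one π shift → a net half-wave offset.
For bright reflection here: 2 n t = (m + ½) λ.
λ = 2 n t / (m + ½). The third-longest wavelength is m = 2: λ = 2 × 1.34 × 545 / 2.50 = 584 nm.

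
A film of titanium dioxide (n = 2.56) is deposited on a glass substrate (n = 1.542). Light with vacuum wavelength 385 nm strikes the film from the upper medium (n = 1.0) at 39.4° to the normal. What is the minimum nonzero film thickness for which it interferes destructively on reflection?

77.6 nm

At the upper boundary (n = 1.0 to n = 2.56) the reflected ray undergoes a half-wave phase shift.
Ray reflecting at the bottom interface goes from n = 2.56 toward n = 1.542: no phase shift.
Exactly one π shift → a net half-wave offset.
For minimum reflection here: 2 n t cos θ_r = m λ.
Snell's law: 1.0 sin 39.4° = 2.56 sin θ_r → sin θ_r = 0.248, cos θ_r = 0.969.
Minimum nonzero at m = 1: t = λ / (2 n cos θ_r) = 385 / (2 × 2.56 × 0.969) = 77.6 nm.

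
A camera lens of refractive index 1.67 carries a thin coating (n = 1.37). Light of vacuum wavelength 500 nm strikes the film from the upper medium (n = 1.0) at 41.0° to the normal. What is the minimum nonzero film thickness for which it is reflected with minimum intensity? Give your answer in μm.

0.104 μm

Top surface (1.0 → 1.37): reflection off a higher-index medium gives a half-wave phase shift.
Bottom surface (1.37 → 1.67): reflection off a higher-index medium gives a half-wave phase shift.
The two reflections carry the same phase change, so no net offset.
With no net inversion, destructive interference in reflection requires 2 n t cos θ_r = (m + ½) λ.
Snell's law: 1.0 sin 41.0° = 1.37 sin θ_r → sin θ_r = 0.479, cos θ_r = 0.878.
Minimum at m = 0: t = λ / (4 n cos θ_r) = 500 / (4 × 1.37 × 0.878) = 104 nm.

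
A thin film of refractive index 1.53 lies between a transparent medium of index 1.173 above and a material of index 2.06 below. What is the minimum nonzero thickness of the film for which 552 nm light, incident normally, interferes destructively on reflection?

90.2 nm

At the upper boundary (n = 1.173 to n = 1.53) the reflected ray undergoes a half-wave phase shift.
Ray reflecting at the bottom interface goes from n = 1.53 toward n = 2.06: a half-wave phase shift.
The two reflections carry the same phase change, so no net offset.
So the condition for destructive reflection is 2 n t = (m + ½) λ.
Minimum at m = 0: t = λ / (4 n) = 552 / (4 × 1.53) = 90.2 nm.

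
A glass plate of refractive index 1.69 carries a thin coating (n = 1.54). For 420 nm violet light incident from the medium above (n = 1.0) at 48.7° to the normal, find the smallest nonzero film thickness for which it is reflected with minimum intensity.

Top surface (1.0 → 1.54): reflection off a higher-index medium gives a half-wave phase shift.
Bottom surface (1.54 → 1.69): reflection off a higher-index medium gives a half-wave phase shift.
The two reflections carry the same phase change, so no net offset.
With no net inversion, destructive interference in reflection requires 2 n t cos θ_r = (m + ½) λ.
Snell's law: 1.0 sin 48.7° = 1.54 sin θ_r → sin θ_r = 0.488, cos θ_r = 0.873.
Minimum at m = 0: t = λ / (4 n cos θ_r) = 420 / (4 × 1.54 × 0.873) = 78.1 nm.

78.1 nm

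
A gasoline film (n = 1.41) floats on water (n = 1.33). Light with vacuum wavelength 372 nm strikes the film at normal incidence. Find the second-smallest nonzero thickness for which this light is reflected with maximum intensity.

Ray reflecting at the top interface goes from n = 1.0 toward n = 1.41: a half-wave phase shift.
Bottom surface (1.41 → 1.33): reflection off a lower-index medium gives no phase shift.
Exactly one π shift → a net half-wave offset.
So the condition for constructive reflection is 2 n t = (m + ½) λ.
The second-smallest nonzero thickness corresponds to m = 1: t = (m + ½) λ / (2 n) = 1.50 × 372 / (2 × 1.41) = 198 nm.

198 nm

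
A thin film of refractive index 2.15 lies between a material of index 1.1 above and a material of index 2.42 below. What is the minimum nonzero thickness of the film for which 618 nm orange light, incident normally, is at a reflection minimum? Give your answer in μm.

Top surface (1.1 → 2.15): reflection off a higher-index medium gives a half-wave phase shift.
Ray reflecting at the bottom interface goes from n = 2.15 toward n = 2.42: a half-wave phase shift.
Zero or two π shifts → no net half-wave offset.
For minimum reflection here: 2 n t = (m + ½) λ.
Minimum at m = 0: t = λ / (4 n) = 618 / (4 × 2.15) = 71.9 nm.

0.0719 μm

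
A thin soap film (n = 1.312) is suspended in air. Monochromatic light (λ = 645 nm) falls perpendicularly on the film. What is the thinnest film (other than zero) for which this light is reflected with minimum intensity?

Top surface (1.0 → 1.312): reflection off a higher-index medium gives a half-wave phase shift.
At the lower boundary (n = 1.312 to n = 1.0) the reflected ray undergoes no phase shift.
Net: one phase inversion between the two reflected rays.
So the condition for destructive reflection is 2 n t = m λ.
Minimum nonzero at m = 1: t = λ / (2 n) = 645 / (2 × 1.312) = 246 nm.

246 nm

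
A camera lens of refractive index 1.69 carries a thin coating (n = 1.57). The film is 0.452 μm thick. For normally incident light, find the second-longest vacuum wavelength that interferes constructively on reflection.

Ray reflecting at the top interface goes from n = 1.0 toward n = 1.57: a half-wave phase shift.
Ray reflecting at the bottom interface goes from n = 1.57 toward n = 1.69: a half-wave phase shift.
The two reflections carry the same phase change, so no net offset.
With no net inversion, constructive interference in reflection requires 2 n t = m λ.
λ = 2 n t / m. The second-longest wavelength is m = 2: λ = 2 × 1.57 × 452 / 2.00 = 710 nm.

710 nm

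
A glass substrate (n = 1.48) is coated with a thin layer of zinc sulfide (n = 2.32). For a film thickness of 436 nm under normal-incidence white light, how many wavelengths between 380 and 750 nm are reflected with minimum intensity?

At the upper boundary (n = 1.0 to n = 2.32) the reflected ray undergoes a half-wave phase shift.
At the lower boundary (n = 2.32 to n = 1.48) the reflected ray undergoes no phase shift.
The two reflections differ by half a wavelength.
For dark reflection here: 2 n t = m λ.
λ = 2 n t / m = 2023 / m nm.
m=2: 1012 nm (IR); m=3: 674 nm (visible); m=4: 506 nm (visible); m=5: 405 nm (visible); m=6: 337 nm (UV).

3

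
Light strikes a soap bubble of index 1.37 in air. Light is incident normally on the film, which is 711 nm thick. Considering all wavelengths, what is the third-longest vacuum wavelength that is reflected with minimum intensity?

Ray reflecting at the top interface goes from n = 1.0 toward n = 1.37: a half-wave phase shift.
Bottom surface (1.37 → 1.0): reflection off a lower-index medium gives no phase shift.
Net: one phase inversion between the two reflected rays.
So the condition for destructive reflection is 2 n t = m λ.
λ = 2 n t / m. The third-longest wavelength is m = 3: λ = 2 × 1.37 × 711 / 3.00 = 649 nm.

649 nm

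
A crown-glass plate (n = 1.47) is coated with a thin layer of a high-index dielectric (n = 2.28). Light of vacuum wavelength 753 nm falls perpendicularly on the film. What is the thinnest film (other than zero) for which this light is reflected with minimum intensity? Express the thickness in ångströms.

1651 Å

Ray reflecting at the top interface goes from n = 1.0 toward n = 2.28: a half-wave phase shift.
Bottom surface (2.28 → 1.47): reflection off a lower-index medium gives no phase shift.
The two reflections differ by half a wavelength.
With one net inversion, destructive interference in reflection requires 2 n t = m λ.
Minimum nonzero at m = 1: t = λ / (2 n) = 753 / (2 × 2.28) = 165 nm.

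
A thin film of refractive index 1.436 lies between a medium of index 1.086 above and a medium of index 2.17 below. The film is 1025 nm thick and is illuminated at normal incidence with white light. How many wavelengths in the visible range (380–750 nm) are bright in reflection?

Ray reflecting at the top interface goes from n = 1.086 toward n = 1.436: a half-wave phase shift.
At the lower boundary (n = 1.436 to n = 2.17) the reflected ray undergoes a half-wave phase shift.
Net: no relative phase inversion (both shifts match).
So the condition for constructive reflection is 2 n t = m λ.
λ = 2 n t / m = 2944 / m nm.
m=3: 981 nm (IR); m=4: 736 nm (visible); m=5: 589 nm (visible); m=6: 491 nm (visible); m=7: 421 nm (visible); m=8: 368 nm (UV).

4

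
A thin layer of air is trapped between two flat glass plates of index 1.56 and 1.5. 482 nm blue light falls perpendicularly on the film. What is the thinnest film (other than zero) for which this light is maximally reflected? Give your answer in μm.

0.121 μm

Ray reflecting at the top interface goes from n = 1.56 toward n = 1.0: no phase shift.
Ray reflecting at the bottom interface goes from n = 1.0 toward n = 1.5: a half-wave phase shift.
Net: one phase inversion between the two reflected rays.
So the condition for constructive reflection is 2 n t = (m + ½) λ.
Minimum at m = 0: t = λ / (4 n) = 482 / (4 × 1.0) = 121 nm.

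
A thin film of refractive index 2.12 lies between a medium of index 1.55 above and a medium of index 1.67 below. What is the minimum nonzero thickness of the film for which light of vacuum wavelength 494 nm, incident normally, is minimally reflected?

117 nm

Top surface (1.55 → 2.12): reflection off a higher-index medium gives a half-wave phase shift.
Ray reflecting at the bottom interface goes from n = 2.12 toward n = 1.67: no phase shift.
The two reflections differ by half a wavelength.
With one net inversion, destructive interference in reflection requires 2 n t = m λ.
Minimum nonzero at m = 1: t = λ / (2 n) = 494 / (2 × 2.12) = 117 nm.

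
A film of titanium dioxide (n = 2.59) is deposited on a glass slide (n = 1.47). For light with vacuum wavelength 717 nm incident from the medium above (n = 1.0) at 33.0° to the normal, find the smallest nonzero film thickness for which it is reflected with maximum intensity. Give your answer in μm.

At the upper boundary (n = 1.0 to n = 2.59) the reflected ray undergoes a half-wave phase shift.
At the lower boundary (n = 2.59 to n = 1.47) the reflected ray undergoes no phase shift.
Exactly one π shift → a net half-wave offset.
For maximum reflection here: 2 n t cos θ_r = (m + ½) λ.
Snell's law: 1.0 sin 33.0° = 2.59 sin θ_r → sin θ_r = 0.210, cos θ_r = 0.978.
Minimum at m = 0: t = λ / (4 n cos θ_r) = 717 / (4 × 2.59 × 0.978) = 70.8 nm.

0.0708 μm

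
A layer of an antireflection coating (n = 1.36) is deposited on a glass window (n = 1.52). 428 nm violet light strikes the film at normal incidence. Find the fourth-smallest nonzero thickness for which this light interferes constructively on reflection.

629 nm

Top surface (1.0 → 1.36): reflection off a higher-index medium gives a half-wave phase shift.
Ray reflecting at the bottom interface goes from n = 1.36 toward n = 1.52: a half-wave phase shift.
The two reflections carry the same phase change, so no net offset.
With no net inversion, constructive interference in reflection requires 2 n t = m λ.
The fourth-smallest nonzero thickness corresponds to m = 4: t = m λ / (2 n) = 4.00 × 428 / (2 × 1.36) = 629 nm.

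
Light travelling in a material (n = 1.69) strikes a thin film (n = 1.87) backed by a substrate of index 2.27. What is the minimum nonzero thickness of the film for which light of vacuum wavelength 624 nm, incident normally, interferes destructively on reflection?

Top surface (1.69 → 1.87): reflection off a higher-index medium gives a half-wave phase shift.
Bottom surface (1.87 → 2.27): reflection off a higher-index medium gives a half-wave phase shift.
Zero or two π shifts → no net half-wave offset.
For weak reflection here: 2 n t = (m + ½) λ.
Minimum at m = 0: t = λ / (4 n) = 624 / (4 × 1.87) = 83.4 nm.

83.4 nm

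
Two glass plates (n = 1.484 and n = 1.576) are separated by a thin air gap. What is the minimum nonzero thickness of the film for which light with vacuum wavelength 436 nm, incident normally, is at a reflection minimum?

Top surface (1.484 → 1.0): reflection off a lower-index medium gives no phase shift.
Bottom surface (1.0 → 1.576): reflection off a higher-index medium gives a half-wave phase shift.
The two reflections differ by half a wavelength.
With one net inversion, destructive interference in reflection requires 2 n t = m λ.
Minimum nonzero at m = 1: t = λ / (2 n) = 436 / (2 × 1.0) = 218 nm.

218 nm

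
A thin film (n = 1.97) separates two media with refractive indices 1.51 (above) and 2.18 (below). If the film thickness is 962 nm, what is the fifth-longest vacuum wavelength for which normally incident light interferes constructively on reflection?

Ray reflecting at the top interface goes from n = 1.51 toward n = 1.97: a half-wave phase shift.
At the lower boundary (n = 1.97 to n = 2.18) the reflected ray undergoes a half-wave phase shift.
Zero or two π shifts → no net half-wave offset.
So the condition for constructive reflection is 2 n t = m λ.
λ = 2 n t / m. The fifth-longest wavelength is m = 5: λ = 2 × 1.97 × 962 / 5.00 = 758 nm.

758 nm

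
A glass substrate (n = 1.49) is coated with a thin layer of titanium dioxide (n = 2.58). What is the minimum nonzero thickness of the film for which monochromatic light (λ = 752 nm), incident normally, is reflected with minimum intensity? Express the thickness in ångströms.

Top surface (1.0 → 2.58): reflection off a higher-index medium gives a half-wave phase shift.
At the lower boundary (n = 2.58 to n = 1.49) the reflected ray undergoes no phase shift.
Net: one phase inversion between the two reflected rays.
For dark reflection here: 2 n t = m λ.
Minimum nonzero at m = 1: t = λ / (2 n) = 752 / (2 × 2.58) = 146 nm.

1457 Å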